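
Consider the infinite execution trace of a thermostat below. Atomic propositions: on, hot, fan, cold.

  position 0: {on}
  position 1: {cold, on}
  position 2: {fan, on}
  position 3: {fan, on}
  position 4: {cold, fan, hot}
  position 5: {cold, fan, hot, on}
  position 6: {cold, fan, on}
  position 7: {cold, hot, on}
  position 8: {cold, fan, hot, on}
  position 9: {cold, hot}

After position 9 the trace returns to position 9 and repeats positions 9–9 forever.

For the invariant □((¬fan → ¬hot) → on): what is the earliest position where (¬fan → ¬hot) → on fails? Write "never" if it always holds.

4

Check (¬fan → ¬hot) → on at each position in order: 0 ✓, 1 ✓, 2 ✓, 3 ✓.
At position 4 the labels are {cold, fan, hot}, so (¬fan → ¬hot) → on is false there. This is the first violation.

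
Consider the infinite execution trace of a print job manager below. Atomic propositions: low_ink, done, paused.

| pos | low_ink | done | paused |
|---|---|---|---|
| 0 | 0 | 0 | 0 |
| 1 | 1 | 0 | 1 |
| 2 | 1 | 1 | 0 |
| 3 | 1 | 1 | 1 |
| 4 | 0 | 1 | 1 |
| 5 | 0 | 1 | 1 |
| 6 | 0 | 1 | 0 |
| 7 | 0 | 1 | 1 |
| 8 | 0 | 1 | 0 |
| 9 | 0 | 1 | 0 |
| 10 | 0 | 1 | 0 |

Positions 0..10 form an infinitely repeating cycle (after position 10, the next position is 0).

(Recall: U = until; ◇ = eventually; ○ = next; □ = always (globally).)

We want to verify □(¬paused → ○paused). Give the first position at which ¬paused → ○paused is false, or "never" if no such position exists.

8

Check ¬paused → ○paused at each position in order: 0 ✓, 1 ✓, 2 ✓, 3 ✓, 4 ✓, 5 ✓, 6 ✓, 7 ✓.
At position 8 the labels are {done} and the next position 9 has {done}, so ¬paused → ○paused is false there. This is the first violation.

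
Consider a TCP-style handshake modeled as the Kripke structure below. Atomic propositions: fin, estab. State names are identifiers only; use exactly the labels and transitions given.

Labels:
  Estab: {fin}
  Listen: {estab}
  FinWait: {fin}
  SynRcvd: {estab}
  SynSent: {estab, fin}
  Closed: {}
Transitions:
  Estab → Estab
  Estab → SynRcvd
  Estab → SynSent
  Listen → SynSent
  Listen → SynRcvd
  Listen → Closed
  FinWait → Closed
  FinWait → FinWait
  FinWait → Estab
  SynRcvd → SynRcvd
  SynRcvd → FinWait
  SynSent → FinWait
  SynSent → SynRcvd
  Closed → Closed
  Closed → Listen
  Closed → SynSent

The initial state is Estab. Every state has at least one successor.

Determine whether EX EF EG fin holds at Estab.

Satisfied

States satisfying EF EG fin: {Estab, Listen, FinWait, SynRcvd, SynSent, Closed}.
States satisfying EX EF EG fin: {Estab, Listen, FinWait, SynRcvd, SynSent, Closed}.
Estab ∈ Sat(EX EF EG fin).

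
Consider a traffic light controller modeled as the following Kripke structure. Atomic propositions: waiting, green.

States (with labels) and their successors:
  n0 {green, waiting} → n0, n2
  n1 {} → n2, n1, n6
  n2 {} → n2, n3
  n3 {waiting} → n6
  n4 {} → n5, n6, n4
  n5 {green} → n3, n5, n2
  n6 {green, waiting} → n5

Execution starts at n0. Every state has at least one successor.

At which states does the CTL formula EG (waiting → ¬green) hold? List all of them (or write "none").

{n1, n2, n4, n5}

States satisfying waiting → ¬green: {n1, n2, n3, n4, n5}.
States satisfying EG (waiting → ¬green): {n1, n2, n4, n5}.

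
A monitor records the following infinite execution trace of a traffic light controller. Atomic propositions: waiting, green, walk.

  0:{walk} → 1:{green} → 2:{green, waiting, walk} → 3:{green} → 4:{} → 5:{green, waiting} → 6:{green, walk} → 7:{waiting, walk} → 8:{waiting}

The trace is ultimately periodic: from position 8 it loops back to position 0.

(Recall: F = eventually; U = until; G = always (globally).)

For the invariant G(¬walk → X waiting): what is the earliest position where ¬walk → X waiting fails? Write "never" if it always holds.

Check ¬walk → X waiting at each position in order: 0 ✓, 1 ✓, 2 ✓.
At position 3 the labels are {green} and the next position 4 has {}, so ¬walk → X waiting is false there. This is the first violation.

3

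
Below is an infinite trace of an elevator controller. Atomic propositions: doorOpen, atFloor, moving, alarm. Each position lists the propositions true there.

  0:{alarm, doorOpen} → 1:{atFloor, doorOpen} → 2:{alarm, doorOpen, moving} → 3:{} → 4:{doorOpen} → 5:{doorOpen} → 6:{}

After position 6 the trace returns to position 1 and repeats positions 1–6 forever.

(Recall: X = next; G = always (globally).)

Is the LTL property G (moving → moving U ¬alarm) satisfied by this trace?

Yes

moving → moving U ¬alarm holds at every position 0..6, and those are all positions ever visited, so G (moving → moving U ¬alarm) holds.
Positions where moving holds: 2.
Check moving U ¬alarm at each: 2→ok.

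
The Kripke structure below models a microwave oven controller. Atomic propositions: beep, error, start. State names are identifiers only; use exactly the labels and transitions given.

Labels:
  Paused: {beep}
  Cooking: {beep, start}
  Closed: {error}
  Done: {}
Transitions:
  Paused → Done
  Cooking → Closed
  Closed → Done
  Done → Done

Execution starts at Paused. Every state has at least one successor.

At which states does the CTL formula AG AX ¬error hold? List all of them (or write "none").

{Paused, Closed, Done}

States satisfying AX ¬error: {Paused, Closed, Done}.
States satisfying AG AX ¬error: {Paused, Closed, Done}.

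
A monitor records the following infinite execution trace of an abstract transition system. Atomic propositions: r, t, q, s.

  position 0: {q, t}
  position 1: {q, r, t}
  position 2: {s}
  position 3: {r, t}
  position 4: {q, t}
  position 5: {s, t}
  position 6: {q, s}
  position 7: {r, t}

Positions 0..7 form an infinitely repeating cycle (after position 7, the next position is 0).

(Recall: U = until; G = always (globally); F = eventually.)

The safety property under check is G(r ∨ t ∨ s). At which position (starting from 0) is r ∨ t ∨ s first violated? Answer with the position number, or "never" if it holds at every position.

r ∨ t ∨ s holds at every position 0..7, and those are all the positions the trace ever visits, so the invariant G(r ∨ t ∨ s) is never violated.

never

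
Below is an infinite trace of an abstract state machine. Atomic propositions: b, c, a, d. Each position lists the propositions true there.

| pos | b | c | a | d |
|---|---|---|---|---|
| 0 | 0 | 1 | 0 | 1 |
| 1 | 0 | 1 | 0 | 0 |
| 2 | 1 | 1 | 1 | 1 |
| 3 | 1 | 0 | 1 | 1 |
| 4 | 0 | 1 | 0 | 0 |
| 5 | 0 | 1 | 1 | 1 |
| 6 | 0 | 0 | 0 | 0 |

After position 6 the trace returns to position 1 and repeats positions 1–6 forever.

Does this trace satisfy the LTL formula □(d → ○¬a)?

d → ○¬a must hold at every position from 0 onward. It fails at position 2, so □(d → ○¬a) is false.
Positions where d holds: 0, 2, 3, 5.
Check ○¬a at each: 0→ok, 2→fails, 3→ok, 5→ok.

No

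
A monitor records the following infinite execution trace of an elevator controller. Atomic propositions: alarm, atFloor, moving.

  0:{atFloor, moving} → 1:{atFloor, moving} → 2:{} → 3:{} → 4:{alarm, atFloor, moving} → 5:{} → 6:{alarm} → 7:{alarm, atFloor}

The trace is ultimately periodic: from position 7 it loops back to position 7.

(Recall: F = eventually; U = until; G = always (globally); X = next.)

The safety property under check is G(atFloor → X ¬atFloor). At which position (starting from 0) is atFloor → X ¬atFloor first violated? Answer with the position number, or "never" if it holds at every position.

0

At position 0 the labels are {atFloor, moving} and the next position 1 has {atFloor, moving}, so atFloor → X ¬atFloor is false there. This is the first violation.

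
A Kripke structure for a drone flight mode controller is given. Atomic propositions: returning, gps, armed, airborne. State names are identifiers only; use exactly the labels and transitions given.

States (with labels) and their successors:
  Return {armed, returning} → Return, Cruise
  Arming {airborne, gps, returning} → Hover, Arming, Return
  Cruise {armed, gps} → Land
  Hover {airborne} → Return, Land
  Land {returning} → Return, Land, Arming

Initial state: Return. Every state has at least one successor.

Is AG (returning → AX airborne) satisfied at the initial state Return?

Violated

States satisfying returning → AX airborne: {Cruise, Hover}.
States satisfying AG (returning → AX airborne): ∅.
Arming is reachable from Return and violates returning → AX airborne, so AG fails at Return.
Return ∉ Sat(AG (returning → AX airborne)).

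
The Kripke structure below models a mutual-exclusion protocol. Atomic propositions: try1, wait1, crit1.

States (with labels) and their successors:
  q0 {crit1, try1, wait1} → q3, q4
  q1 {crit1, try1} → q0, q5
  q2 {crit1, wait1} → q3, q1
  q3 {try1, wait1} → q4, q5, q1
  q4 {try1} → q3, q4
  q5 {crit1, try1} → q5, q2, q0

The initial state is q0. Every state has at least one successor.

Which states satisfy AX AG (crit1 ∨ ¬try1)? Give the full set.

States satisfying AG (crit1 ∨ ¬try1): ∅.
States satisfying AX AG (crit1 ∨ ¬try1): ∅.

none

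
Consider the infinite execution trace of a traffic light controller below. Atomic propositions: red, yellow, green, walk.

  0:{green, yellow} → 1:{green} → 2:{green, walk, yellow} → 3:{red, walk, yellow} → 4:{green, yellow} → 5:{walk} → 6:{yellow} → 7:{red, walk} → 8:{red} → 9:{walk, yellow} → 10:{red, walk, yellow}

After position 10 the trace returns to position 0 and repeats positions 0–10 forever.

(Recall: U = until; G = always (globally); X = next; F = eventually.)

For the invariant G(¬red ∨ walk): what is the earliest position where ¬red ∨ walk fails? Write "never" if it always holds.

8

Check ¬red ∨ walk at each position in order: 0 ✓, 1 ✓, 2 ✓, 3 ✓, 4 ✓, 5 ✓, 6 ✓, 7 ✓.
At position 8 the labels are {red}, so ¬red ∨ walk is false there. This is the first violation.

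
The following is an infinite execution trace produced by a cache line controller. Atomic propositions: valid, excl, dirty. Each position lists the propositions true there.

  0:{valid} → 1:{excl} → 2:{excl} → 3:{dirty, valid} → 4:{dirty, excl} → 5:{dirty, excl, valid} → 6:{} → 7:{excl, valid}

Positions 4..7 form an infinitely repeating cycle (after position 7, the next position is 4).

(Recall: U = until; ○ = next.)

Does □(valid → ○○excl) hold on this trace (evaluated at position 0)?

valid → ○○excl holds at every position 0..7, and those are all positions ever visited, so □(valid → ○○excl) holds.
Positions where valid holds: 0, 3, 5, 7.
Check ○○excl at each: 0→ok, 3→ok, 5→ok, 7→ok.

Satisfied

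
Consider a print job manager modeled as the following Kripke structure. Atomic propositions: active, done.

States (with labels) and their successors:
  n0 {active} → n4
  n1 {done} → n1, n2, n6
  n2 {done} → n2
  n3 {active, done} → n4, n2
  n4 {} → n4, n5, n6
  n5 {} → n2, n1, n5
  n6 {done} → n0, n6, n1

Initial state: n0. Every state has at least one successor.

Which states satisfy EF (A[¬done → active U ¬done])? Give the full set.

{n0, n1, n3, n4, n5, n6}

States satisfying A[¬done → active U ¬done]: {n0, n4, n5}.
States satisfying EF (A[¬done → active U ¬done]): {n0, n1, n3, n4, n5, n6}.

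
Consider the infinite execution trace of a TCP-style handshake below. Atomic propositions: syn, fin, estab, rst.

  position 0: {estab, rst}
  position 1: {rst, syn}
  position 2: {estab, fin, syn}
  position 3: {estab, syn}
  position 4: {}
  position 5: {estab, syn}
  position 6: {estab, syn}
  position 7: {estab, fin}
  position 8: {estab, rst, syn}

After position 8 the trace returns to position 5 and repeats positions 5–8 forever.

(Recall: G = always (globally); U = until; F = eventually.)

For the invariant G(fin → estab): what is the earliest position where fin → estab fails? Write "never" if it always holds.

never

fin → estab holds at every position 0..8, and those are all the positions the trace ever visits, so the invariant G(fin → estab) is never violated.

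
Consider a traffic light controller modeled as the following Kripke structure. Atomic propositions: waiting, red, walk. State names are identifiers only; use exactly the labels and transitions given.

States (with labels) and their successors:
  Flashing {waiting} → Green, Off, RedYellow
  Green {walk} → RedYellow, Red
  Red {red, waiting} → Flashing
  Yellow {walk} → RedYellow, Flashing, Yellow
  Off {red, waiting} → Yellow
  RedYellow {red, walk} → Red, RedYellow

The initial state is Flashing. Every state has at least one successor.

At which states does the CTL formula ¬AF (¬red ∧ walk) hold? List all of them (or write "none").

{Flashing, Red, RedYellow}

States satisfying ¬red ∧ walk: {Green, Yellow}.
States satisfying AF (¬red ∧ walk): {Green, Yellow, Off}.
States satisfying ¬AF (¬red ∧ walk): {Flashing, Red, RedYellow}.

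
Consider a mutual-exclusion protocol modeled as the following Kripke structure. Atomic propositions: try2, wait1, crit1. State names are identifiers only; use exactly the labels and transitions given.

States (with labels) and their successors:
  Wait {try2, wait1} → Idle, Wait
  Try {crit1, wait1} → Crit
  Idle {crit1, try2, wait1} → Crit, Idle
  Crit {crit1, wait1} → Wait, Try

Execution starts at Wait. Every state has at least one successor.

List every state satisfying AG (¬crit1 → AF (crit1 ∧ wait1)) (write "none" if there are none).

none

States satisfying ¬crit1 → AF (crit1 ∧ wait1): {Try, Idle, Crit}.
States satisfying AG (¬crit1 → AF (crit1 ∧ wait1)): ∅.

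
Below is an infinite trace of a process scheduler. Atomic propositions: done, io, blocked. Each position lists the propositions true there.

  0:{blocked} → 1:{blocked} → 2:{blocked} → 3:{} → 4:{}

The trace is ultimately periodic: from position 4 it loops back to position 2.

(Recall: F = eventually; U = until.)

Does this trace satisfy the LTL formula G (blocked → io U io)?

blocked → io U io must hold at every position from 0 onward. It fails at position 0, so G (blocked → io U io) is false.
Positions where blocked holds: 0, 1, 2.
Check io U io at each: 0→fails, 1→fails, 2→fails.

No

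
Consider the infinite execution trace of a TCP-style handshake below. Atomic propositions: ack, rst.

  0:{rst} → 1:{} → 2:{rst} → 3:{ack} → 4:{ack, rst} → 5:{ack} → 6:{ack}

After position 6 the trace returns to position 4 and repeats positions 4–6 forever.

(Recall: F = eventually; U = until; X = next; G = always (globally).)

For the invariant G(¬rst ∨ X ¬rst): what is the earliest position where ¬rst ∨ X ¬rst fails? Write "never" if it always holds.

never

¬rst ∨ X ¬rst holds at every position 0..6, and those are all the positions the trace ever visits, so the invariant G(¬rst ∨ X ¬rst) is never violated.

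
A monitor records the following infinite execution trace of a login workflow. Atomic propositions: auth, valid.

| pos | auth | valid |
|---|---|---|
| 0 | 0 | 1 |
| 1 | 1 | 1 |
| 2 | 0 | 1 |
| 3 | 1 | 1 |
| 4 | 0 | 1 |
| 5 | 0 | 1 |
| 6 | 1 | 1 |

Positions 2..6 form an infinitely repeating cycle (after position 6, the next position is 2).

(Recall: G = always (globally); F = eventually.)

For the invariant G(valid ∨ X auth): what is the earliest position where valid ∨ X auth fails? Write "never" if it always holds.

valid ∨ X auth holds at every position 0..6, and those are all the positions the trace ever visits, so the invariant G(valid ∨ X auth) is never violated.

never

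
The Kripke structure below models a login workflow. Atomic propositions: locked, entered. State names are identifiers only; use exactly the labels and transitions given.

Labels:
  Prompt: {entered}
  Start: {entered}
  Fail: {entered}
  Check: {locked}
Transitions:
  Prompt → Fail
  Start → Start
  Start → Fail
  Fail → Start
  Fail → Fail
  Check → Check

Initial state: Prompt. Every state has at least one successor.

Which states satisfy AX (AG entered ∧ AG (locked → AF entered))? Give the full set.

States satisfying AG entered ∧ AG (locked → AF entered): {Prompt, Start, Fail}.
States satisfying AX (AG entered ∧ AG (locked → AF entered)): {Prompt, Start, Fail}.

{Prompt, Start, Fail}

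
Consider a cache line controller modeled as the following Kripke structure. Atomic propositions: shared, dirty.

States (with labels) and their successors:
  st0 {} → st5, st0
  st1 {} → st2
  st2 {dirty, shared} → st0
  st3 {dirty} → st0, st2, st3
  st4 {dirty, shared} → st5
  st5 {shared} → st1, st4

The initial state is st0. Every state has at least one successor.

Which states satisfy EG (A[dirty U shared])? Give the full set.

{st4, st5}

States satisfying A[dirty U shared]: {st2, st4, st5}.
States satisfying EG (A[dirty U shared]): {st4, st5}.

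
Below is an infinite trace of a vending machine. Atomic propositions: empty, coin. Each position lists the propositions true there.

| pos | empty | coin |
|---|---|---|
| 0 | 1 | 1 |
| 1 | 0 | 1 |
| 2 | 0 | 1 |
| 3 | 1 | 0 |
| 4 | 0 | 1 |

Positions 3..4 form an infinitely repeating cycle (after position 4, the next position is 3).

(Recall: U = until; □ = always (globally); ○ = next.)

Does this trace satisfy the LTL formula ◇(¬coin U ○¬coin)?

Yes

¬coin U ○¬coin holds at position 2, which is reachable from 0, so ◇(¬coin U ○¬coin) holds.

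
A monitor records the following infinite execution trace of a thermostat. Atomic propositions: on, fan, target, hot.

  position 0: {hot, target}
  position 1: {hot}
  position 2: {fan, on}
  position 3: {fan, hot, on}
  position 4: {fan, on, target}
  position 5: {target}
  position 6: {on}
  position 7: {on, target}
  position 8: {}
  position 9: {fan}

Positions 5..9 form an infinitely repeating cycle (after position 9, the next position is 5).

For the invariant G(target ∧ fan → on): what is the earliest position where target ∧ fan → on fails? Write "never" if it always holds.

target ∧ fan → on holds at every position 0..9, and those are all the positions the trace ever visits, so the invariant G(target ∧ fan → on) is never violated.

never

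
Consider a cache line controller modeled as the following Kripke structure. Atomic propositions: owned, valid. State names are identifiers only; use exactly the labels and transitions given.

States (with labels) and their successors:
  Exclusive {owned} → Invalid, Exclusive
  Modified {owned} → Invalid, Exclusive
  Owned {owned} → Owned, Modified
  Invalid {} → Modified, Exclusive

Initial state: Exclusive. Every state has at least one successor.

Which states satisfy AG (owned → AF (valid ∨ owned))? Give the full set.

States satisfying owned → AF (valid ∨ owned): {Exclusive, Modified, Owned, Invalid}.
States satisfying AG (owned → AF (valid ∨ owned)): {Exclusive, Modified, Owned, Invalid}.

{Exclusive, Modified, Owned, Invalid}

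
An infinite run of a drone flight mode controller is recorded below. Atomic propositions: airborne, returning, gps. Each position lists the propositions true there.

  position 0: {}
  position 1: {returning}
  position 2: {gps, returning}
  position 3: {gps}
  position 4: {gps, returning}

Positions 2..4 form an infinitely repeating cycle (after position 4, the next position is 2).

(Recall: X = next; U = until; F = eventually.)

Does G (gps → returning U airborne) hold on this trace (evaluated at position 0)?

No

gps → returning U airborne must hold at every position from 0 onward. It fails at position 2, so G (gps → returning U airborne) is false.
Positions where gps holds: 2, 3, 4.
Check returning U airborne at each: 2→fails, 3→fails, 4→fails.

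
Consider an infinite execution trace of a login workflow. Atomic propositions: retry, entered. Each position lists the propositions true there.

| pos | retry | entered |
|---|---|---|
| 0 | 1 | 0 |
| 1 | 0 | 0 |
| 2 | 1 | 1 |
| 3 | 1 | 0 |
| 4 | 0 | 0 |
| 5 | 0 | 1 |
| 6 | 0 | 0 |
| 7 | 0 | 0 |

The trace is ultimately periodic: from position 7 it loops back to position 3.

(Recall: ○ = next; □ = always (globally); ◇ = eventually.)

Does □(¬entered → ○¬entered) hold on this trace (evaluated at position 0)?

¬entered → ○¬entered must hold at every position from 0 onward. It fails at position 1, so □(¬entered → ○¬entered) is false.
Positions where ¬entered holds: 0, 1, 3, 4, 6, 7.
Check ○¬entered at each: 0→ok, 1→fails, 3→ok, 4→fails, 6→ok, 7→ok.

No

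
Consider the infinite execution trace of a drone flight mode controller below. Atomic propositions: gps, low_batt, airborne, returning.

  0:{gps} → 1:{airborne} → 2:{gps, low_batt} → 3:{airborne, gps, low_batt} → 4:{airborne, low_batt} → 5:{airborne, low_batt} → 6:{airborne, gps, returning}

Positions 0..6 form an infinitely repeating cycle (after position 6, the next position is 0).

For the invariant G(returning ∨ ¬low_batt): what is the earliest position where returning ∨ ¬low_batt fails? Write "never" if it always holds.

Check returning ∨ ¬low_batt at each position in order: 0 ✓, 1 ✓.
At position 2 the labels are {gps, low_batt}, so returning ∨ ¬low_batt is false there. This is the first violation.

2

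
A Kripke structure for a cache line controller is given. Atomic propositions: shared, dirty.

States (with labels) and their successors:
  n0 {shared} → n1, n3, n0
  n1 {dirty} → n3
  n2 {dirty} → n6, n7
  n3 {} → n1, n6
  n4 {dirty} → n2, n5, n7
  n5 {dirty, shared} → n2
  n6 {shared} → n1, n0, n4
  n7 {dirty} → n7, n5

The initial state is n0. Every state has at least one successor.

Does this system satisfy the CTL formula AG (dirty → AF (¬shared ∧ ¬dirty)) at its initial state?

No

States satisfying dirty → AF (¬shared ∧ ¬dirty): {n0, n1, n3, n6}.
States satisfying AG (dirty → AF (¬shared ∧ ¬dirty)): ∅.
n2 is reachable from n0 and violates dirty → AF (¬shared ∧ ¬dirty), so AG fails at n0.
n0 ∉ Sat(AG (dirty → AF (¬shared ∧ ¬dirty))).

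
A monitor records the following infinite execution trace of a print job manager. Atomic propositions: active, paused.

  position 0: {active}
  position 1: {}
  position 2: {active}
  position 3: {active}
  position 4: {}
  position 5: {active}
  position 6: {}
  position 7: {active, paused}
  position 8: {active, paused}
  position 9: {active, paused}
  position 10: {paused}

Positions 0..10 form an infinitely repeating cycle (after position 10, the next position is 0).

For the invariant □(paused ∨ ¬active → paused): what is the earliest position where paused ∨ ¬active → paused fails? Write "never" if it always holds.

1

Check paused ∨ ¬active → paused at each position in order: 0 ✓.
At position 1 the labels are {}, so paused ∨ ¬active → paused is false there. This is the first violation.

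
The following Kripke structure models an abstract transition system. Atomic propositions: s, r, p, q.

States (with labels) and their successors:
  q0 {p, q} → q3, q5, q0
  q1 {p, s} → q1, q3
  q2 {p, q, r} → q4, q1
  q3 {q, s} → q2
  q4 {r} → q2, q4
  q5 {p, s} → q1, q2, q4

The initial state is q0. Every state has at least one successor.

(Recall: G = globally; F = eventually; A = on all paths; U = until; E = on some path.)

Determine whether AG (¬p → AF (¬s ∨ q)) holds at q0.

States satisfying ¬p → AF (¬s ∨ q): {q0, q1, q2, q3, q4, q5}.
States satisfying AG (¬p → AF (¬s ∨ q)): {q0, q1, q2, q3, q4, q5}.
Every state reachable from q0 satisfies ¬p → AF (¬s ∨ q).
q0 ∈ Sat(AG (¬p → AF (¬s ∨ q))).

Holds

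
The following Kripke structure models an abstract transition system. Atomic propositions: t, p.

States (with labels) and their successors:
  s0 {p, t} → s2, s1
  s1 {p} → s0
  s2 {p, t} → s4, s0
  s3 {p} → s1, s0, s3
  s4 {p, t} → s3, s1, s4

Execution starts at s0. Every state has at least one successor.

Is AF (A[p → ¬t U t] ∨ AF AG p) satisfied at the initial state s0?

States satisfying A[p → ¬t U t] ∨ AF AG p: {s0, s1, s2, s3, s4}.
States satisfying AF (A[p → ¬t U t] ∨ AF AG p): {s0, s1, s2, s3, s4}.
s0 ∈ Sat(AF (A[p → ¬t U t] ∨ AF AG p)).

Yes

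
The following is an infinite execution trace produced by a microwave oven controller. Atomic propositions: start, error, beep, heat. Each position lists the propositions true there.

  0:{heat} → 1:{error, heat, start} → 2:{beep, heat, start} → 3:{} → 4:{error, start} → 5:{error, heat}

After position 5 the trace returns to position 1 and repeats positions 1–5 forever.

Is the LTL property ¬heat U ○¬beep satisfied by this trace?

Satisfied

Walking from position 0: ○¬beep first holds at position 0, and ¬heat holds at every earlier position along the way, so ¬heat U ○¬beep holds.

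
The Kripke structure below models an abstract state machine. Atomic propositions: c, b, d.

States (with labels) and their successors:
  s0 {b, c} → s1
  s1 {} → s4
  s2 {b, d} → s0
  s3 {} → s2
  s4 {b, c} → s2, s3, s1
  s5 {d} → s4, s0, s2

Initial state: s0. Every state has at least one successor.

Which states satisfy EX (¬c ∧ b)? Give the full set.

{s3, s4, s5}

States satisfying ¬c ∧ b: {s2}.
States satisfying EX (¬c ∧ b): {s3, s4, s5}.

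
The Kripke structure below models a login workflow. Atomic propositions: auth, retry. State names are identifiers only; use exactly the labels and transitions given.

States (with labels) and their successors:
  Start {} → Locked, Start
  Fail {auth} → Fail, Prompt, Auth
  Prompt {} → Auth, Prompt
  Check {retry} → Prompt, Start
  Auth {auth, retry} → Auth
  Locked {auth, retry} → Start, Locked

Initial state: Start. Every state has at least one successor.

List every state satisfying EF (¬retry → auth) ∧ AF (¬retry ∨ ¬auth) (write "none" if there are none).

{Start, Fail, Prompt, Check}

States satisfying ¬retry → auth: {Fail, Check, Auth, Locked}.
States satisfying EF (¬retry → auth): {Start, Fail, Prompt, Check, Auth, Locked}.
States satisfying ¬retry ∨ ¬auth: {Start, Fail, Prompt, Check}.
States satisfying AF (¬retry ∨ ¬auth): {Start, Fail, Prompt, Check}.
States satisfying EF (¬retry → auth) ∧ AF (¬retry ∨ ¬auth): {Start, Fail, Prompt, Check}.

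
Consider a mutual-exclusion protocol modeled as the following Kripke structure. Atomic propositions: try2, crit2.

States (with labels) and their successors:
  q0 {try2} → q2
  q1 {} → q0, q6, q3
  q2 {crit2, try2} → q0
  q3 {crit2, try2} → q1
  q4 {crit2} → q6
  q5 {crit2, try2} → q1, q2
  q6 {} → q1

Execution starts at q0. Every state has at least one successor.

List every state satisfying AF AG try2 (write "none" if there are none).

States satisfying AG try2: {q0, q2}.
States satisfying AF AG try2: {q0, q2}.

{q0, q2}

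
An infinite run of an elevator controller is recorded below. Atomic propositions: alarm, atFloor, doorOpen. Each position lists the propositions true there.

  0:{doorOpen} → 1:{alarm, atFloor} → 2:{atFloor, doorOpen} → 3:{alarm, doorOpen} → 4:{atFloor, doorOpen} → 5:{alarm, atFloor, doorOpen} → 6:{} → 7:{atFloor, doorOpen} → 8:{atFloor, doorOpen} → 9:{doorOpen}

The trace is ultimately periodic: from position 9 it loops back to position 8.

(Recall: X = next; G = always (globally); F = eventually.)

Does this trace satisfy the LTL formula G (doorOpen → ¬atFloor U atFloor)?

doorOpen → ¬atFloor U atFloor holds at every position 0..9, and those are all positions ever visited, so G (doorOpen → ¬atFloor U atFloor) holds.
Positions where doorOpen holds: 0, 2, 3, 4, 5, 7, 8, 9.
Check ¬atFloor U atFloor at each: 0→ok, 2→ok, 3→ok, 4→ok, 5→ok, 7→ok, 8→ok, 9→ok.

Yes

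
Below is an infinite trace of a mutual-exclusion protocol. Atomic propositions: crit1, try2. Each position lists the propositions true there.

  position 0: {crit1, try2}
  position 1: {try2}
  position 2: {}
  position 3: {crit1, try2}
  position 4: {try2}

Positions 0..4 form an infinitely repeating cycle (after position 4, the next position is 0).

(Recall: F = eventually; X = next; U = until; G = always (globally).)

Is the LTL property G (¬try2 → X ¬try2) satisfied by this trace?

¬try2 → X ¬try2 must hold at every position from 0 onward. It fails at position 2, so G (¬try2 → X ¬try2) is false.
Positions where ¬try2 holds: 2.
Check X ¬try2 at each: 2→fails.

Violated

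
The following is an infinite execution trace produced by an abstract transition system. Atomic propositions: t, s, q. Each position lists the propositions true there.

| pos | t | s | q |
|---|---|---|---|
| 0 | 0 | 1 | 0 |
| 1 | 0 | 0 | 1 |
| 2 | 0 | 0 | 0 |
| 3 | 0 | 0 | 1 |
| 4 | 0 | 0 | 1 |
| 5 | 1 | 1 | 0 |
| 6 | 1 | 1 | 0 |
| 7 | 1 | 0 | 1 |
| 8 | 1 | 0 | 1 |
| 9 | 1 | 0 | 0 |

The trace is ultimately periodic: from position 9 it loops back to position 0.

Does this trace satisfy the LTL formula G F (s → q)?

F (s → q) holds at every position 0..9, and those are all positions ever visited, so G F (s → q) holds.

Holds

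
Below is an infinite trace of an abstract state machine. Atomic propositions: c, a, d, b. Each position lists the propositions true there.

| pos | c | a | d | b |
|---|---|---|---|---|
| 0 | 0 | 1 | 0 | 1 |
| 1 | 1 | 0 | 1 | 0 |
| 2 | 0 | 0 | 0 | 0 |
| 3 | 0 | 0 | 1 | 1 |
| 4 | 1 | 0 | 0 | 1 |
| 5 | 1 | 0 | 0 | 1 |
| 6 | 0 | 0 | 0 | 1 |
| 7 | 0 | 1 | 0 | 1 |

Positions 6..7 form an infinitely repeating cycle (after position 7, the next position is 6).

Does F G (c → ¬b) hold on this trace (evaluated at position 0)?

G (c → ¬b) holds at position 6, which is reachable from 0, so F G (c → ¬b) holds.

Satisfied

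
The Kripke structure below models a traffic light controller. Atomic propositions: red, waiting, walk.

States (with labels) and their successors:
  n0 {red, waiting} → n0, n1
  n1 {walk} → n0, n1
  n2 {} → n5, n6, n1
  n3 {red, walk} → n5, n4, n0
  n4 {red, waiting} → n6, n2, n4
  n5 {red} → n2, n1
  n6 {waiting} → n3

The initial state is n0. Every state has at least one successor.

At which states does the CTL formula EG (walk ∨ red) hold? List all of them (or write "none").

States satisfying walk ∨ red: {n0, n1, n3, n4, n5}.
States satisfying EG (walk ∨ red): {n0, n1, n3, n4, n5}.

{n0, n1, n3, n4, n5}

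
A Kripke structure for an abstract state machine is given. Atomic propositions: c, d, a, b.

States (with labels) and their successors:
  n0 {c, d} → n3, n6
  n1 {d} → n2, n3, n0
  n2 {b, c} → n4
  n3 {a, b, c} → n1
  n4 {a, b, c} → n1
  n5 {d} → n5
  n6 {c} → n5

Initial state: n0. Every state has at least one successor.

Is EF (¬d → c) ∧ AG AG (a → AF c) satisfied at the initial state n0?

States satisfying ¬d → c: {n0, n1, n2, n3, n4, n5, n6}.
States satisfying EF (¬d → c): {n0, n1, n2, n3, n4, n5, n6}.
States satisfying AG (a → AF c): {n0, n1, n2, n3, n4, n5, n6}.
States satisfying AG AG (a → AF c): {n0, n1, n2, n3, n4, n5, n6}.
States satisfying EF (¬d → c) ∧ AG AG (a → AF c): {n0, n1, n2, n3, n4, n5, n6}.
n0 ∈ Sat(EF (¬d → c) ∧ AG AG (a → AF c)).

Satisfied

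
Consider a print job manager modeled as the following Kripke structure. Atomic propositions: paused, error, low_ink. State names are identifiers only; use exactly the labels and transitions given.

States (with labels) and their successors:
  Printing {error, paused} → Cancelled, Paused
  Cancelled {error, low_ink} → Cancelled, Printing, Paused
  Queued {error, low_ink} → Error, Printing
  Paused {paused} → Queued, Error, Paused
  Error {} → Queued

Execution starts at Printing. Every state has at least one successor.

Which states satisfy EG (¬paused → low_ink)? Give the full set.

States satisfying ¬paused → low_ink: {Printing, Cancelled, Queued, Paused}.
States satisfying EG (¬paused → low_ink): {Printing, Cancelled, Queued, Paused}.

{Printing, Cancelled, Queued, Paused}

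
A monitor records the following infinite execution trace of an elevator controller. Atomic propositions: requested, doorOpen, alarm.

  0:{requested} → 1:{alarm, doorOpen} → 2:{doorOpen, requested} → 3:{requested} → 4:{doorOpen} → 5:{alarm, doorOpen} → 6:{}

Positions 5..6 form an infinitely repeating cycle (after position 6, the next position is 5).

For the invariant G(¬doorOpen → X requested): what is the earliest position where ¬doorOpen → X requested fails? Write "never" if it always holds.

0

At position 0 the labels are {requested} and the next position 1 has {alarm, doorOpen}, so ¬doorOpen → X requested is false there. This is the first violation.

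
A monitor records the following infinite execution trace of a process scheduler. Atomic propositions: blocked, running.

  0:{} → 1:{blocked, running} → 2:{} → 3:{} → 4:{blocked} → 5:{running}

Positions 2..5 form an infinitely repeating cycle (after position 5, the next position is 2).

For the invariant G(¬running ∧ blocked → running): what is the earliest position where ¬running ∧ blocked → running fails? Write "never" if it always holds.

4

Check ¬running ∧ blocked → running at each position in order: 0 ✓, 1 ✓, 2 ✓, 3 ✓.
At position 4 the labels are {blocked}, so ¬running ∧ blocked → running is false there. This is the first violation.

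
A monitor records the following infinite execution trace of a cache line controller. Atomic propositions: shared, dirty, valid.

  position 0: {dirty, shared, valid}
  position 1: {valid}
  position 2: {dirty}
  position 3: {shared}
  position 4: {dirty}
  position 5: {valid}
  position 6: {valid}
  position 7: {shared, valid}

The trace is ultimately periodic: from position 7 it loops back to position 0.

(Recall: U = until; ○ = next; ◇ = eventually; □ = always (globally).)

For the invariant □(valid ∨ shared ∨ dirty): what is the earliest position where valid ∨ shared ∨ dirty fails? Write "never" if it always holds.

never

valid ∨ shared ∨ dirty holds at every position 0..7, and those are all the positions the trace ever visits, so the invariant □(valid ∨ shared ∨ dirty) is never violated.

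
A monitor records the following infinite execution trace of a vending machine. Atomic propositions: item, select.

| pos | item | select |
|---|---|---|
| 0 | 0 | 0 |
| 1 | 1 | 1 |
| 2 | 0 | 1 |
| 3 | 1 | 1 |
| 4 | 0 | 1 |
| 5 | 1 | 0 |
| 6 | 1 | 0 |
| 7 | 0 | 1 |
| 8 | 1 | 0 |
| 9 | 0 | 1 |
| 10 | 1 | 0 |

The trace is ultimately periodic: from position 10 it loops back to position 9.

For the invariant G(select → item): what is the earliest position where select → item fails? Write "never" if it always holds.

2

Check select → item at each position in order: 0 ✓, 1 ✓.
At position 2 the labels are {select}, so select → item is false there. This is the first violation.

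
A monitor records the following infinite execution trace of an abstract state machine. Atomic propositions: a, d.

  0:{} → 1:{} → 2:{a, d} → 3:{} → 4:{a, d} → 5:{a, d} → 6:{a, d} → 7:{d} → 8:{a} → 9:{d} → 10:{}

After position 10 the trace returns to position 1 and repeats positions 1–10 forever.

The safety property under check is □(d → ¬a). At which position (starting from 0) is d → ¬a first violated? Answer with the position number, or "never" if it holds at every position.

2

Check d → ¬a at each position in order: 0 ✓, 1 ✓.
At position 2 the labels are {a, d}, so d → ¬a is false there. This is the first violation.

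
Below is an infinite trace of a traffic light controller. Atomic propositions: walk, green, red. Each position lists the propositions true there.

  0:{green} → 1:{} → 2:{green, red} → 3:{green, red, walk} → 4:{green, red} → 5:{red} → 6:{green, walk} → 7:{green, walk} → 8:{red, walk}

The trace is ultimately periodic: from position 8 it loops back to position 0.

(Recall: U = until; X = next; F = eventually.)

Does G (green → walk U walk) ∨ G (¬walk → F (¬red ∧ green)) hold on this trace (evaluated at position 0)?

Satisfied

green → walk U walk must hold at every position from 0 onward. It fails at position 0, so G (green → walk U walk) is false.
Positions where green holds: 0, 2, 3, 4, 6, 7.
Check walk U walk at each: 0→fails, 2→fails, 3→ok, 4→fails, 6→ok, 7→ok.
¬walk → F (¬red ∧ green) holds at every position 0..8, and those are all positions ever visited, so G (¬walk → F (¬red ∧ green)) holds.
Positions where ¬walk holds: 0, 1, 2, 4, 5.
Check F (¬red ∧ green) at each: 0→ok, 1→ok, 2→ok, 4→ok, 5→ok.
At position 0: G (green → walk U walk) is false; G (¬walk → F (¬red ∧ green)) is true; so G (green → walk U walk) ∨ G (¬walk → F (¬red ∧ green)) is true.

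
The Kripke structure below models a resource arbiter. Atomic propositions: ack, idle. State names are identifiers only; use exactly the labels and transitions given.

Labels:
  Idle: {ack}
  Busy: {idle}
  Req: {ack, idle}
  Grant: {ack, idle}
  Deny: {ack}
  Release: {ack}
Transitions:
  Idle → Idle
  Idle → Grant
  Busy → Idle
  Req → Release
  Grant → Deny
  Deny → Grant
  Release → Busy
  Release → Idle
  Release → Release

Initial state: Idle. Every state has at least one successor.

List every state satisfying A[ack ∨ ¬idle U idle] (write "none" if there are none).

{Busy, Req, Grant, Deny}

States satisfying ack ∨ ¬idle: {Idle, Req, Grant, Deny, Release}.
States satisfying idle: {Busy, Req, Grant}.
States satisfying A[ack ∨ ¬idle U idle]: {Busy, Req, Grant, Deny}.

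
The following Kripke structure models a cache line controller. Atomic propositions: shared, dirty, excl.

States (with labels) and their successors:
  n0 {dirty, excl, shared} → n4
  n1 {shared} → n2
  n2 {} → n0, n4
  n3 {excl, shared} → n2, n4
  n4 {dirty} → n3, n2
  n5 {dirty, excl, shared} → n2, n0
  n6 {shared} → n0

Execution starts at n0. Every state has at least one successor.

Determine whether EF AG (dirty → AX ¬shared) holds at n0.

States satisfying AG (dirty → AX ¬shared): ∅.
States satisfying EF AG (dirty → AX ¬shared): ∅.
No suitable path/successor from n0 witnesses the formula.
n0 ∉ Sat(EF AG (dirty → AX ¬shared)).

No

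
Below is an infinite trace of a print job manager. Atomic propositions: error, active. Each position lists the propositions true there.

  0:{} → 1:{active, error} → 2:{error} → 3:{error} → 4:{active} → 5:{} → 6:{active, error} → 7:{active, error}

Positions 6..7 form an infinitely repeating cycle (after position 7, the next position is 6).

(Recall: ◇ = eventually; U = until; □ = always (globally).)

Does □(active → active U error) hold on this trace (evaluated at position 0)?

active → active U error must hold at every position from 0 onward. It fails at position 4, so □(active → active U error) is false.
Positions where active holds: 1, 4, 6, 7.
Check active U error at each: 1→ok, 4→fails, 6→ok, 7→ok.

Does not hold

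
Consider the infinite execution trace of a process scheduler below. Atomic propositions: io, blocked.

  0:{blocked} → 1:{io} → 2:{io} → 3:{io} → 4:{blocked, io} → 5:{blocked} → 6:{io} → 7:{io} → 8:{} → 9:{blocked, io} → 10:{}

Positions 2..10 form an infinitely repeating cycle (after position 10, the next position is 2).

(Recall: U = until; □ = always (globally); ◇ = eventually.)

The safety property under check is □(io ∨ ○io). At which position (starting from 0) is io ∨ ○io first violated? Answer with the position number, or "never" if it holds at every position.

never

io ∨ ○io holds at every position 0..10, and those are all the positions the trace ever visits, so the invariant □(io ∨ ○io) is never violated.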